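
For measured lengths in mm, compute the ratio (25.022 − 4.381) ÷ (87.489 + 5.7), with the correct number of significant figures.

2.21 × 10^-1

25.022 − 4.381 = 20.641, limited to 3 d.p. → 5 s.f.; 87.489 + 5.7 = 93.189, limited to 1 d.p. → 3 s.f.
Carrying full precision, 20.641 ÷ 93.189 = 0.221496099325…; keep min(5, 3) = 3 s.f.
Rounded to 3 significant figures: 2.21 × 10^-1.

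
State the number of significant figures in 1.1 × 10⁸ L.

1.1 × 10⁸: in scientific notation every digit of the coefficient is significant.

2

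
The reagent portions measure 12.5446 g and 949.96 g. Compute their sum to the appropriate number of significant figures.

12.5446 g + 949.96 g = 962.5046 g.
Addition/subtraction keeps the fewest decimal places: 12.5446 → 4 decimal places, 949.96 → 2 decimal places; limit is 2.
Rounded to 2 decimal places: 962.50 g.

962.50 g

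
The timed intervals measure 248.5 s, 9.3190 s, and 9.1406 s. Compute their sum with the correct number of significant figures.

267.0 s

248.5 s + 9.3190 s + 9.1406 s = 266.9596 s.
Addition/subtraction keeps the fewest decimal places: 248.5 → 1 decimal place, 9.3190 → 4 decimal places, 9.1406 → 4 decimal places; limit is 1.
Rounded to 1 decimal place: 267.0 s.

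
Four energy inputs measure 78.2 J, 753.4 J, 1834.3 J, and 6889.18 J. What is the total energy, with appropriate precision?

78.2 J + 753.4 J + 1834.3 J + 6889.18 J = 9555.08 J.
Addition/subtraction keeps the fewest decimal places: 78.2 → 1 decimal place, 753.4 → 1 decimal place, 1834.3 → 1 decimal place, 6889.18 → 2 decimal places; limit is 1.
Rounded to 1 decimal place: 9555.1 J.

9555.1 J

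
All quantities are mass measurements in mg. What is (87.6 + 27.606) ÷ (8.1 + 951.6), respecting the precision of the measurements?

87.6 + 27.606 = 115.206, limited to 1 d.p. → 4 s.f.; 8.1 + 951.6 = 959.7, limited to 1 d.p. → 4 s.f.
Carrying full precision, 115.206 ÷ 959.7 = 0.120043763676…; keep min(4, 4) = 4 s.f.
Rounded to 4 significant figures: 0.1200.

0.1200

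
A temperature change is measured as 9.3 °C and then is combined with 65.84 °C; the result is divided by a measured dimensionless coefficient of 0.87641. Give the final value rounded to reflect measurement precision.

85.7 °C

9.3 °C + 65.84 °C = 75.14 °C; the sum is limited to 1 decimal place (3 s.f.).
Carrying full precision, 75.14 ÷ 0.87641 = 85.7361280679… °C; 0.87641 has 5 s.f., so the result keeps min(3, 5) = 3 s.f.
Rounded to 3 significant figures: 85.7 °C.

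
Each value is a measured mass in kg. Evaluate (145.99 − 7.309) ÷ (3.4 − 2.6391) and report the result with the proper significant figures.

145.99 − 7.309 = 138.681, limited to 2 d.p. → 5 s.f.; 3.4 − 2.6391 = 0.7609, limited to 1 d.p. → 1 s.f.
Carrying full precision, 138.681 ÷ 0.7609 = 182.259166776…; keep min(5, 1) = 1 s.f.
Rounded to 1 significant figure: 2 × 10^2.

2 × 10^2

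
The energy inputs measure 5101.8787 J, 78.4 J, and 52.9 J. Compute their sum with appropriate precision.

5101.8787 J + 78.4 J + 52.9 J = 5233.1787 J.
Addition/subtraction keeps the fewest decimal places: 5101.8787 → 4 decimal places, 78.4 → 1 decimal place, 52.9 → 1 decimal place; limit is 1.
Rounded to 1 decimal place: 5233.2 J.

5233.2 J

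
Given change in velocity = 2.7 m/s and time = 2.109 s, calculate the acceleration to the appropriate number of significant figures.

acceleration = 2.7 m/s ÷ 2.109 s = 1.28022759602… m/s².
2.7 has 2 significant figures; 2.109 has 4.
Division/multiplication keeps the fewest: 2 significant figures.
Rounded: 1.3 m/s².

1.3 m/s²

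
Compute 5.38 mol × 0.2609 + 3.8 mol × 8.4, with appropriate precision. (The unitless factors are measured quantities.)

33 mol

5.38 × 0.2609 = 1.403642 → 1.40 mol (3 s.f., last digit at the 10^-2 place).
3.8 × 8.4 = 31.92 → 32 mol (2 s.f., last digit at the 10^0 place).
Sum: 33.323642 mol; keep the coarser place, 10^0.
Result: 33 mol.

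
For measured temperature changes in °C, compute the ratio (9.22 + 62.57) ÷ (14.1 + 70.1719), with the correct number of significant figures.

0.852

9.22 + 62.57 = 71.79, limited to 2 d.p. → 4 s.f.; 14.1 + 70.1719 = 84.2719, limited to 1 d.p. → 3 s.f.
Carrying full precision, 71.79 ÷ 84.2719 = 0.851885385283…; keep min(4, 3) = 3 s.f.
Rounded to 3 significant figures: 0.852.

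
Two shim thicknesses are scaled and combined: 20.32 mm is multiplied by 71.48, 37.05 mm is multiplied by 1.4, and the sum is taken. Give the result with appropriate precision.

20.32 × 71.48 = 1452.4736 → 1452 mm (4 s.f., last digit at the 10^0 place).
37.05 × 1.4 = 51.87 → 52 mm (2 s.f., last digit at the 10^0 place).
Sum: 1504.3436 mm; keep the coarser place, 10^0.
Result: 1504 mm.

1504 mm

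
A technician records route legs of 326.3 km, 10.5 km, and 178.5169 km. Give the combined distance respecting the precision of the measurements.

515.3 km

326.3 km + 10.5 km + 178.5169 km = 515.3169 km.
Addition/subtraction keeps the fewest decimal places: 326.3 → 1 decimal place, 10.5 → 1 decimal place, 178.5169 → 4 decimal places; limit is 1.
Rounded to 1 decimal place: 515.3 km.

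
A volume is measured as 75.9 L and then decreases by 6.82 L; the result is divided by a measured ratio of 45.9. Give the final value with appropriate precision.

75.9 L − 6.82 L = 69.08 L; the difference is limited to 1 decimal place (3 s.f.).
Carrying full precision, 69.08 ÷ 45.9 = 1.50501089325… L; 45.9 has 3 s.f., so the result keeps min(3, 3) = 3 s.f.
Rounded to 3 significant figures: 1.51 L.

1.51 L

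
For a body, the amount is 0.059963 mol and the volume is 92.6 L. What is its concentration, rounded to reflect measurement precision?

concentration = 0.059963 mol ÷ 92.6 L = 0.000647548596112… mol/L.
0.059963 has 5 significant figures; 92.6 has 3.
Division/multiplication keeps the fewest: 3 significant figures.
Rounded: 6.48 × 10^-4 mol/L.

6.48 × 10^-4 mol/L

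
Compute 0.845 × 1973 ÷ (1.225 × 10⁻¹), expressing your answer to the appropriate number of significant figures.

0.845 × 1973 ÷ (1.225 × 10⁻¹) = 13609.6734694…
Multiplication/division keeps the fewest significant figures: 0.845 → 3 s.f., 1973 → 4 s.f., 1.225 × 10⁻¹ → 4 s.f.; limit is 3.
Rounded to 3 significant figures: 1.36 × 10⁴.

1.36 × 10⁴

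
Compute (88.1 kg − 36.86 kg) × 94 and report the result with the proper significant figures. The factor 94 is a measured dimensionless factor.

4.8 × 10^3 kg

88.1 kg − 36.86 kg = 51.24 kg; the difference is limited to 1 decimal place (3 s.f.).
Carrying full precision, 51.24 × 94 = 4816.56 kg; 94 has 2 s.f., so the result keeps min(3, 2) = 2 s.f.
Rounded to 2 significant figures: 4.8 × 10^3 kg.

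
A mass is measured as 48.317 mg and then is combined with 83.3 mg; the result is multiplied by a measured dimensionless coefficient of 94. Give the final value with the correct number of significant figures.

48.317 mg + 83.3 mg = 131.617 mg; the sum is limited to 1 decimal place (4 s.f.).
Carrying full precision, 131.617 × 94 = 12371.998 mg; 94 has 2 s.f., so the result keeps min(4, 2) = 2 s.f.
Rounded to 2 significant figures: 1.2 × 10⁴ mg.

1.2 × 10⁴ mg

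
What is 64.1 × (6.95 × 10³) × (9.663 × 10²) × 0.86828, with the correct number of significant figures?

3.74 × 10⁸

64.1 × (6.95 × 10³) × (9.663 × 10²) × 0.86828 = 373778753.367…
Multiplication/division keeps the fewest significant figures: 64.1 → 3 s.f., 6.95 × 10³ → 3 s.f., 9.663 × 10² → 4 s.f., 0.86828 → 5 s.f.; limit is 3.
Rounded to 3 significant figures: 3.74 × 10⁸.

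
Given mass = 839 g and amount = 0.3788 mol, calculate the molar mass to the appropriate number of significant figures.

2.21 × 10³ g/mol

molar mass = 839 g ÷ 0.3788 mol = 2214.88912355… g/mol.
839 has 3 significant figures; 0.3788 has 4.
Division/multiplication keeps the fewest: 3 significant figures.
Rounded: 2.21 × 10³ g/mol.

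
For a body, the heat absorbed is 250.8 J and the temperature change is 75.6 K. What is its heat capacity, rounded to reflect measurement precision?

3.32 J/K

heat capacity = 250.8 J ÷ 75.6 K = 3.31746031746… J/K.
250.8 has 4 significant figures; 75.6 has 3.
Division/multiplication keeps the fewest: 3 significant figures.
Rounded: 3.32 J/K.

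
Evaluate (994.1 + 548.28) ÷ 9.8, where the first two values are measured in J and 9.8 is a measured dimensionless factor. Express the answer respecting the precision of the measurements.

1.6 × 10² J

994.1 J + 548.28 J = 1542.38 J; the sum is limited to 1 decimal place (5 s.f.).
Carrying full precision, 1542.38 ÷ 9.8 = 157.385714286… J; 9.8 has 2 s.f., so the result keeps min(5, 2) = 2 s.f.
Rounded to 2 significant figures: 1.6 × 10² J.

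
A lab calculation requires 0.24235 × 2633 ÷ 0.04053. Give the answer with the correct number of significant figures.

1.574 × 10⁴

0.24235 × 2633 ÷ 0.04053 = 15744.0796941…
Multiplication/division keeps the fewest significant figures: 0.24235 → 5 s.f., 2633 → 4 s.f., 0.04053 → 4 s.f.; limit is 4.
Rounded to 4 significant figures: 1.574 × 10⁴.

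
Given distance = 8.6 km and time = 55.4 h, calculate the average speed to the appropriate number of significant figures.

average speed = 8.6 km ÷ 55.4 h = 0.15523465704… km/h.
8.6 has 2 significant figures; 55.4 has 3.
Division/multiplication keeps the fewest: 2 significant figures.
Rounded: 0.16 km/h.

0.16 km/h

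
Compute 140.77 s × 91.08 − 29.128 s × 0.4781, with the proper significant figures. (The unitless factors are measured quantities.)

1.281 × 10⁴ s

140.77 × 91.08 = 12821.3316 → 1.282 × 10⁴ s (4 s.f., last digit at the 10^1 place).
29.128 × 0.4781 = 13.9260968 → 13.93 s (4 s.f., last digit at the 10^-2 place).
Difference: 12807.4055032 s; keep the coarser place, 10^1.
Result: 1.281 × 10⁴ s.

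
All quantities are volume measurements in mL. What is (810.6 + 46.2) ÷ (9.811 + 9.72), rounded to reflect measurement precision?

43.87

810.6 + 46.2 = 856.8, limited to 1 d.p. → 4 s.f.; 9.811 + 9.72 = 19.531, limited to 2 d.p. → 4 s.f.
Carrying full precision, 856.8 ÷ 19.531 = 43.8687215196…; keep min(4, 4) = 4 s.f.
Rounded to 4 significant figures: 43.87.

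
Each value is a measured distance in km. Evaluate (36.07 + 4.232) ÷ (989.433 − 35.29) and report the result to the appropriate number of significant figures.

36.07 + 4.232 = 40.302, limited to 2 d.p. → 4 s.f.; 989.433 − 35.29 = 954.143, limited to 2 d.p. → 5 s.f.
Carrying full precision, 40.302 ÷ 954.143 = 0.0422389516037…; keep min(4, 5) = 4 s.f.
Rounded to 4 significant figures: 0.04224.

0.04224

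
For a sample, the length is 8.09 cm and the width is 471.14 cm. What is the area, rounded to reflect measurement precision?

area = 8.09 cm × 471.14 cm = 3811.5226 cm².
8.09 has 3 significant figures; 471.14 has 5.
Division/multiplication keeps the fewest: 3 significant figures.
Rounded: 3.81 × 10³ cm².

3.81 × 10³ cm²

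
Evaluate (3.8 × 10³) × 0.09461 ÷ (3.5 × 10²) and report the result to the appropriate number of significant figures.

(3.8 × 10³) × 0.09461 ÷ (3.5 × 10²) = 1.02719428571…
Multiplication/division keeps the fewest significant figures: 3.8 × 10³ → 2 s.f., 0.09461 → 4 s.f., 3.5 × 10² → 2 s.f.; limit is 2.
Rounded to 2 significant figures: 1.0.

1.0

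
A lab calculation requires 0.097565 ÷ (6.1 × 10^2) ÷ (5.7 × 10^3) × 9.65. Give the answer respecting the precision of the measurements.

2.7 × 10^-7

0.097565 ÷ (6.1 × 10^2) ÷ (5.7 × 10^3) × 9.65 = 2.70780054645 × 10^-7…
Multiplication/division keeps the fewest significant figures: 0.097565 → 5 s.f., 6.1 × 10^2 → 2 s.f., 5.7 × 10^3 → 2 s.f., 9.65 → 3 s.f.; limit is 2.
Rounded to 2 significant figures: 2.7 × 10^-7.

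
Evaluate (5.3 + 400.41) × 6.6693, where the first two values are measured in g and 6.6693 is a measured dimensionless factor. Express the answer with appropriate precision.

2706 g

5.3 g + 400.41 g = 405.71 g; the sum is limited to 1 decimal place (4 s.f.).
Carrying full precision, 405.71 × 6.6693 = 2705.801703 g; 6.6693 has 5 s.f., so the result keeps min(4, 5) = 4 s.f.
Rounded to 4 significant figures: 2706 g.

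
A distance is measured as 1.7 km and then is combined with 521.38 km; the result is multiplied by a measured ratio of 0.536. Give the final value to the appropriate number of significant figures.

1.7 km + 521.38 km = 523.08 km; the sum is limited to 1 decimal place (4 s.f.).
Carrying full precision, 523.08 × 0.536 = 280.37088 km; 0.536 has 3 s.f., so the result keeps min(4, 3) = 3 s.f.
Rounded to 3 significant figures: 280. km.

280. km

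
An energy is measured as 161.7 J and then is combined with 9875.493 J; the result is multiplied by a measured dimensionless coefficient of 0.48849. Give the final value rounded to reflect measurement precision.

161.7 J + 9875.493 J = 10037.193 J; the sum is limited to 1 decimal place (6 s.f.).
Carrying full precision, 10037.193 × 0.48849 = 4903.06840857 J; 0.48849 has 5 s.f., so the result keeps min(6, 5) = 5 s.f.
Rounded to 5 significant figures: 4903.1 J.

4903.1 J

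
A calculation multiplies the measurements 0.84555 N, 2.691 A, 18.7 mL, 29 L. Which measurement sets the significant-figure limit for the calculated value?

0.84555 N → 5 s.f.; 2.691 A → 4 s.f.; 18.7 mL → 3 s.f.; 29 L → 2 s.f.
The fewest is 2 significant figures, from 29 L.

29 L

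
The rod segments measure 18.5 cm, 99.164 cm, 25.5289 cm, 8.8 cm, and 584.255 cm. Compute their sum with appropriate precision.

736.2 cm

18.5 cm + 99.164 cm + 25.5289 cm + 8.8 cm + 584.255 cm = 736.2479 cm.
Addition/subtraction keeps the fewest decimal places: 18.5 → 1 decimal place, 99.164 → 3 decimal places, 25.5289 → 4 decimal places, 8.8 → 1 decimal place, 584.255 → 3 decimal places; limit is 1.
Rounded to 1 decimal place: 736.2 cm.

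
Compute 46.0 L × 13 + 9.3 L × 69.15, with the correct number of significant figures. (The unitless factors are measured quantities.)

1.24 × 10^3 L

46.0 × 13 = 598 → 6.0 × 10^2 L (2 s.f., last digit at the 10^1 place).
9.3 × 69.15 = 643.095 → 6.4 × 10^2 L (2 s.f., last digit at the 10^1 place).
Sum: 1241.095 L; keep the coarser place, 10^1.
Result: 1.24 × 10^3 L.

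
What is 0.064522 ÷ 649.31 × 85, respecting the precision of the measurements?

0.0084

0.064522 ÷ 649.31 × 85 = 0.00844645854831…
Multiplication/division keeps the fewest significant figures: 0.064522 → 5 s.f., 649.31 → 5 s.f., 85 → 2 s.f.; limit is 2.
Rounded to 2 significant figures: 0.0084.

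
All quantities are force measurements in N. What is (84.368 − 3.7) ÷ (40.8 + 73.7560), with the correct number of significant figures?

84.368 − 3.7 = 80.668, limited to 1 d.p. → 3 s.f.; 40.8 + 73.7560 = 114.5560, limited to 1 d.p. → 4 s.f.
Carrying full precision, 80.668 ÷ 114.5560 = 0.70417961521…; keep min(3, 4) = 3 s.f.
Rounded to 3 significant figures: 0.704.

0.704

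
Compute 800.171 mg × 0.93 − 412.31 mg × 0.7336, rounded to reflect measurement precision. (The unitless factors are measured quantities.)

4.4 × 10² mg

800.171 × 0.93 = 744.15903 → 7.4 × 10² mg (2 s.f., last digit at the 10^1 place).
412.31 × 0.7336 = 302.470616 → 302.5 mg (4 s.f., last digit at the 10^-1 place).
Difference: 441.688414 mg; keep the coarser place, 10^1.
Result: 4.4 × 10² mg.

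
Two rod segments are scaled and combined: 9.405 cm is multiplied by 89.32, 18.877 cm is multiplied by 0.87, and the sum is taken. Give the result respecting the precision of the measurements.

9.405 × 89.32 = 840.0546 → 840.1 cm (4 s.f., last digit at the 10^-1 place).
18.877 × 0.87 = 16.42299 → 16 cm (2 s.f., last digit at the 10^0 place).
Sum: 856.47759 cm; keep the coarser place, 10^0.
Result: 856 cm.

856 cm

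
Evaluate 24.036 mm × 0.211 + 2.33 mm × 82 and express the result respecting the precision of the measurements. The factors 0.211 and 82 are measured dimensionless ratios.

2.0 × 10^2 mm

24.036 × 0.211 = 5.071596 → 5.07 mm (3 s.f., last digit at the 10^-2 place).
2.33 × 82 = 191.06 → 1.9 × 10^2 mm (2 s.f., last digit at the 10^1 place).
Sum: 196.131596 mm; keep the coarser place, 10^1.
Result: 2.0 × 10^2 mm.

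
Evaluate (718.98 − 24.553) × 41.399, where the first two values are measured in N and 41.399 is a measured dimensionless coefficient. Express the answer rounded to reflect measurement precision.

718.98 N − 24.553 N = 694.427 N; the difference is limited to 2 decimal places (5 s.f.).
Carrying full precision, 694.427 × 41.399 = 28748.583373 N; 41.399 has 5 s.f., so the result keeps min(5, 5) = 5 s.f.
Rounded to 5 significant figures: 28749 N.

28749 N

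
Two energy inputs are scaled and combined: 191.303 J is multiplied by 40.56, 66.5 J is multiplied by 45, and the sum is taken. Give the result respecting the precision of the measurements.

191.303 × 40.56 = 7759.24968 → 7759 J (4 s.f., last digit at the 10^0 place).
66.5 × 45 = 2992.5 → 3.0 × 10³ J (2 s.f., last digit at the 10^2 place).
Sum: 10751.74968 J; keep the coarser place, 10^2.
Result: 1.08 × 10⁴ J.

1.08 × 10⁴ J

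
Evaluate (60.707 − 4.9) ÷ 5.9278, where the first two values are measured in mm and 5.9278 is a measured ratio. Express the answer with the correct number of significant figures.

9.41 mm

60.707 mm − 4.9 mm = 55.807 mm; the difference is limited to 1 decimal place (3 s.f.).
Carrying full precision, 55.807 ÷ 5.9278 = 9.41445392894… mm; 5.9278 has 5 s.f., so the result keeps min(3, 5) = 3 s.f.
Rounded to 3 significant figures: 9.41 mm.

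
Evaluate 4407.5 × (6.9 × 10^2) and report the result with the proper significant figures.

3.0 × 10^6

4407.5 × (6.9 × 10^2) = 3041175
Multiplication/division keeps the fewest significant figures: 4407.5 → 5 s.f., 6.9 × 10^2 → 2 s.f.; limit is 2.
Rounded to 2 significant figures: 3.0 × 10^6.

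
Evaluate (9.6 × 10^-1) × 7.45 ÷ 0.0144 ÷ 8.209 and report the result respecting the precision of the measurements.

(9.6 × 10^-1) × 7.45 ÷ 0.0144 ÷ 8.209 = 60.5027002883…
Multiplication/division keeps the fewest significant figures: 9.6 × 10^-1 → 2 s.f., 7.45 → 3 s.f., 0.0144 → 3 s.f., 8.209 → 4 s.f.; limit is 2.
Rounded to 2 significant figures: 61.

61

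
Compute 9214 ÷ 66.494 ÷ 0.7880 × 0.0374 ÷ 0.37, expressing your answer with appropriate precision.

9214 ÷ 66.494 ÷ 0.7880 × 0.0374 ÷ 0.37 = 17.7749918179…
Multiplication/division keeps the fewest significant figures: 9214 → 4 s.f., 66.494 → 5 s.f., 0.7880 → 4 s.f., 0.0374 → 3 s.f., 0.37 → 2 s.f.; limit is 2.
Rounded to 2 significant figures: 18.

18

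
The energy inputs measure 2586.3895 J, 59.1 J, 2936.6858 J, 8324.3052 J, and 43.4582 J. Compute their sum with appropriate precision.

13949.9 J

2586.3895 J + 59.1 J + 2936.6858 J + 8324.3052 J + 43.4582 J = 13949.9387 J.
Addition/subtraction keeps the fewest decimal places: 2586.3895 → 4 decimal places, 59.1 → 1 decimal place, 2936.6858 → 4 decimal places, 8324.3052 → 4 decimal places, 43.4582 → 4 decimal places; limit is 1.
Rounded to 1 decimal place: 13949.9 J.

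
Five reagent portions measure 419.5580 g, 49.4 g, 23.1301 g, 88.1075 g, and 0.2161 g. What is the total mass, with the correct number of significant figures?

580.4 g

419.5580 g + 49.4 g + 23.1301 g + 88.1075 g + 0.2161 g = 580.4117 g.
Addition/subtraction keeps the fewest decimal places: 419.5580 → 4 decimal places, 49.4 → 1 decimal place, 23.1301 → 4 decimal places, 88.1075 → 4 decimal places, 0.2161 → 4 decimal places; limit is 1.
Rounded to 1 decimal place: 580.4 g.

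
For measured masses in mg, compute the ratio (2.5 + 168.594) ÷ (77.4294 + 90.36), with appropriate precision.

2.5 + 168.594 = 171.094, limited to 1 d.p. → 4 s.f.; 77.4294 + 90.36 = 167.7894, limited to 2 d.p. → 5 s.f.
Carrying full precision, 171.094 ÷ 167.7894 = 1.01969492709…; keep min(4, 5) = 4 s.f.
Rounded to 4 significant figures: 1.020.

1.020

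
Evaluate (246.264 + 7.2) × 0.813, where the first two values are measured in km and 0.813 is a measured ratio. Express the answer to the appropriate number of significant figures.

246.264 km + 7.2 km = 253.464 km; the sum is limited to 1 decimal place (4 s.f.).
Carrying full precision, 253.464 × 0.813 = 206.066232 km; 0.813 has 3 s.f., so the result keeps min(4, 3) = 3 s.f.
Rounded to 3 significant figures: 206 km.

206 km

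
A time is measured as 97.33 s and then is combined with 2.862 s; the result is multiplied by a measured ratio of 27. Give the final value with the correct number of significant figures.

2.7 × 10^3 s

97.33 s + 2.862 s = 100.192 s; the sum is limited to 2 decimal places (5 s.f.).
Carrying full precision, 100.192 × 27 = 2705.184 s; 27 has 2 s.f., so the result keeps min(5, 2) = 2 s.f.
Rounded to 2 significant figures: 2.7 × 10^3 s.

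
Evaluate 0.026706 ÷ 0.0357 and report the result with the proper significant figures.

0.748

0.026706 ÷ 0.0357 = 0.748067226891…
Multiplication/division keeps the fewest significant figures: 0.026706 → 5 s.f., 0.0357 → 3 s.f.; limit is 3.
Rounded to 3 significant figures: 0.748.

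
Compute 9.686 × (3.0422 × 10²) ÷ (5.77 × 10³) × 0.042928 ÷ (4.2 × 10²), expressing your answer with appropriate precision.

5.2 × 10⁻⁵

9.686 × (3.0422 × 10²) ÷ (5.77 × 10³) × 0.042928 ÷ (4.2 × 10²) = 0.0000521972686992…
Multiplication/division keeps the fewest significant figures: 9.686 → 4 s.f., 3.0422 × 10² → 5 s.f., 5.77 × 10³ → 3 s.f., 0.042928 → 5 s.f., 4.2 × 10² → 2 s.f.; limit is 2.
Rounded to 2 significant figures: 5.2 × 10⁻⁵.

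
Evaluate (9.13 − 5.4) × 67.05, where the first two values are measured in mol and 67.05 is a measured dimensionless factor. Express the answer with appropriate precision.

2.5 × 10^2 mol

9.13 mol − 5.4 mol = 3.73 mol; the difference is limited to 1 decimal place (2 s.f.).
Carrying full precision, 3.73 × 67.05 = 250.0965 mol; 67.05 has 4 s.f., so the result keeps min(2, 4) = 2 s.f.
Rounded to 2 significant figures: 2.5 × 10^2 mol.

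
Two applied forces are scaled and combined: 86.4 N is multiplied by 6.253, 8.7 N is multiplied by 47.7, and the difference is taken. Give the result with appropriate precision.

1.3 × 10^2 N

86.4 × 6.253 = 540.2592 → 540. N (3 s.f., last digit at the 10^0 place).
8.7 × 47.7 = 414.99 → 4.1 × 10^2 N (2 s.f., last digit at the 10^1 place).
Difference: 125.2692 N; keep the coarser place, 10^1.
Result: 1.3 × 10^2 N.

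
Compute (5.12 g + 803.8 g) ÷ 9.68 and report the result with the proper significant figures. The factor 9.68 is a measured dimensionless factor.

5.12 g + 803.8 g = 808.92 g; the sum is limited to 1 decimal place (4 s.f.).
Carrying full precision, 808.92 ÷ 9.68 = 83.5661157025… g; 9.68 has 3 s.f., so the result keeps min(4, 3) = 3 s.f.
Rounded to 3 significant figures: 83.6 g.

83.6 g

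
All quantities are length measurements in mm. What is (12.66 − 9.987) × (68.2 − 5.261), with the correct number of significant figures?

12.66 − 9.987 = 2.673, limited to 2 d.p. → 3 s.f.; 68.2 − 5.261 = 62.939, limited to 1 d.p. → 3 s.f.
Carrying full precision, 2.673 × 62.939 = 168.235947; keep min(3, 3) = 3 s.f.
Rounded to 3 significant figures: 168 mm².

168 mm²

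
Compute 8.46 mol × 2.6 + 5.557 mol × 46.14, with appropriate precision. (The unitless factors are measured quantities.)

278 mol

8.46 × 2.6 = 21.996 → 22 mol (2 s.f., last digit at the 10^0 place).
5.557 × 46.14 = 256.39998 → 256.4 mol (4 s.f., last digit at the 10^-1 place).
Sum: 278.39598 mol; keep the coarser place, 10^0.
Result: 278 mol.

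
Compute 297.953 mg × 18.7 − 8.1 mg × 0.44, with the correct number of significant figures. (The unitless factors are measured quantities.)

5.57 × 10^3 mg

297.953 × 18.7 = 5571.7211 → 5.57 × 10^3 mg (3 s.f., last digit at the 10^1 place).
8.1 × 0.44 = 3.564 → 3.6 mg (2 s.f., last digit at the 10^-1 place).
Difference: 5568.1571 mg; keep the coarser place, 10^1.
Result: 5.57 × 10^3 mg.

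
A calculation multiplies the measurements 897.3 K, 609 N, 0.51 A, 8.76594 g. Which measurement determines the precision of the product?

897.3 K → 4 s.f.; 609 N → 3 s.f.; 0.51 A → 2 s.f.; 8.76594 g → 6 s.f.
The fewest is 2 significant figures, from 0.51 A.

0.51 A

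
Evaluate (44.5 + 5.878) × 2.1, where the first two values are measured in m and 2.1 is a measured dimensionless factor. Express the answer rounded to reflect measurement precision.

1.1 × 10² m

44.5 m + 5.878 m = 50.378 m; the sum is limited to 1 decimal place (3 s.f.).
Carrying full precision, 50.378 × 2.1 = 105.7938 m; 2.1 has 2 s.f., so the result keeps min(3, 2) = 2 s.f.
Rounded to 2 significant figures: 1.1 × 10² m.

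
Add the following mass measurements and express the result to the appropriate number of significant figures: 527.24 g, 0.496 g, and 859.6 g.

1387.3 g

527.24 g + 0.496 g + 859.6 g = 1387.336 g.
Addition/subtraction keeps the fewest decimal places: 527.24 → 2 decimal places, 0.496 → 3 decimal places, 859.6 → 1 decimal place; limit is 1.
Rounded to 1 decimal place: 1387.3 g.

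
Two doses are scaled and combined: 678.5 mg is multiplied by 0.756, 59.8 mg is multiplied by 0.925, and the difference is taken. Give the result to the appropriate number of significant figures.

458 mg

678.5 × 0.756 = 512.946 → 513 mg (3 s.f., last digit at the 10^0 place).
59.8 × 0.925 = 55.315 → 55.3 mg (3 s.f., last digit at the 10^-1 place).
Difference: 457.631 mg; keep the coarser place, 10^0.
Result: 458 mg.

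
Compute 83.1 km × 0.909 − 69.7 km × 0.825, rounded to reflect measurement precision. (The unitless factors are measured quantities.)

18.0 km

83.1 × 0.909 = 75.5379 → 75.5 km (3 s.f., last digit at the 10^-1 place).
69.7 × 0.825 = 57.5025 → 57.5 km (3 s.f., last digit at the 10^-1 place).
Difference: 18.0354 km; keep the coarser place, 10^-1.
Result: 18.0 km.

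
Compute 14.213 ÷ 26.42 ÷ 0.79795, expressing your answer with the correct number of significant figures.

14.213 ÷ 26.42 ÷ 0.79795 = 0.674182171679…
Multiplication/division keeps the fewest significant figures: 14.213 → 5 s.f., 26.42 → 4 s.f., 0.79795 → 5 s.f.; limit is 4.
Rounded to 4 significant figures: 0.6742.

0.6742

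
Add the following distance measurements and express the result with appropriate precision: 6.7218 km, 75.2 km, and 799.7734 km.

881.7 km

6.7218 km + 75.2 km + 799.7734 km = 881.6952 km.
Addition/subtraction keeps the fewest decimal places: 6.7218 → 4 decimal places, 75.2 → 1 decimal place, 799.7734 → 4 decimal places; limit is 1.
Rounded to 1 decimal place: 881.7 km.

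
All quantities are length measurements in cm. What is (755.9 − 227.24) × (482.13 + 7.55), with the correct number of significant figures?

755.9 − 227.24 = 528.66, limited to 1 d.p. → 4 s.f.; 482.13 + 7.55 = 489.68, limited to 2 d.p. → 5 s.f.
Carrying full precision, 528.66 × 489.68 = 258874.2288; keep min(4, 5) = 4 s.f.
Rounded to 4 significant figures: 2.589 × 10^5 cm².

2.589 × 10^5 cm²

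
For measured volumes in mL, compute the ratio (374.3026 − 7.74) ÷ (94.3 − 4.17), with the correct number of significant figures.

374.3026 − 7.74 = 366.5626, limited to 2 d.p. → 5 s.f.; 94.3 − 4.17 = 90.13, limited to 1 d.p. → 3 s.f.
Carrying full precision, 366.5626 ÷ 90.13 = 4.06704315988…; keep min(5, 3) = 3 s.f.
Rounded to 3 significant figures: 4.07.

4.07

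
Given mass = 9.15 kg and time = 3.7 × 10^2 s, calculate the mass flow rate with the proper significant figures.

0.025 kg/s

mass flow rate = 9.15 kg ÷ 3.7 × 10^2 s = 0.0247297297297… kg/s.
9.15 has 3 significant figures; 3.7 × 10^2 has 2.
Division/multiplication keeps the fewest: 2 significant figures.
Rounded: 0.025 kg/s.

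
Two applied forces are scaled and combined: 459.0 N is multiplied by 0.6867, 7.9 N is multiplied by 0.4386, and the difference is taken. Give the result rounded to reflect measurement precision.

459.0 × 0.6867 = 315.1953 → 315.2 N (4 s.f., last digit at the 10^-1 place).
7.9 × 0.4386 = 3.46494 → 3.5 N (2 s.f., last digit at the 10^-1 place).
Difference: 311.73036 N; keep the coarser place, 10^-1.
Result: 311.7 N.

311.7 N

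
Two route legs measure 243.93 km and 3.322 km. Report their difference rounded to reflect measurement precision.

243.93 km − 3.322 km = 240.608 km.
Addition/subtraction keeps the fewest decimal places: 243.93 → 2 decimal places, 3.322 → 3 decimal places; limit is 2.
Rounded to 2 decimal places: 240.61 km.

240.61 km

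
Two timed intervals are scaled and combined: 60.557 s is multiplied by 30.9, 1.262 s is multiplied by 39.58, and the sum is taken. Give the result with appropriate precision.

1.92 × 10^3 s

60.557 × 30.9 = 1871.2113 → 1.87 × 10^3 s (3 s.f., last digit at the 10^1 place).
1.262 × 39.58 = 49.94996 → 49.95 s (4 s.f., last digit at the 10^-2 place).
Sum: 1921.16126 s; keep the coarser place, 10^1.
Result: 1.92 × 10^3 s.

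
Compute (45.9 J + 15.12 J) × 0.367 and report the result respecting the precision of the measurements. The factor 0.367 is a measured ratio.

22.4 J

45.9 J + 15.12 J = 61.02 J; the sum is limited to 1 decimal place (3 s.f.).
Carrying full precision, 61.02 × 0.367 = 22.39434 J; 0.367 has 3 s.f., so the result keeps min(3, 3) = 3 s.f.
Rounded to 3 significant figures: 22.4 J.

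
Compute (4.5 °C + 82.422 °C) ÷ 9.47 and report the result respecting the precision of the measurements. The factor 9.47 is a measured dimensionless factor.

9.18 °C

4.5 °C + 82.422 °C = 86.922 °C; the sum is limited to 1 decimal place (3 s.f.).
Carrying full precision, 86.922 ÷ 9.47 = 9.17866948258… °C; 9.47 has 3 s.f., so the result keeps min(3, 3) = 3 s.f.
Rounded to 3 significant figures: 9.18 °C.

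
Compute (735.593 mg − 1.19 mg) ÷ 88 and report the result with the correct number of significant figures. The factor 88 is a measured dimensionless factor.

735.593 mg − 1.19 mg = 734.403 mg; the difference is limited to 2 decimal places (5 s.f.).
Carrying full precision, 734.403 ÷ 88 = 8.34548863636… mg; 88 has 2 s.f., so the result keeps min(5, 2) = 2 s.f.
Rounded to 2 significant figures: 8.3 mg.

8.3 mg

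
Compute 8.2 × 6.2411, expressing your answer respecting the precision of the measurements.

51

8.2 × 6.2411 = 51.17702
Multiplication/division keeps the fewest significant figures: 8.2 → 2 s.f., 6.2411 → 5 s.f.; limit is 2.
Rounded to 2 significant figures: 51.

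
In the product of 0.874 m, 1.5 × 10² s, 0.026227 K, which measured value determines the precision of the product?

0.874 m → 3 s.f.; 1.5 × 10² s → 2 s.f.; 0.026227 K → 5 s.f.
The fewest is 2 significant figures, from 1.5 × 10² s.

1.5 × 10² s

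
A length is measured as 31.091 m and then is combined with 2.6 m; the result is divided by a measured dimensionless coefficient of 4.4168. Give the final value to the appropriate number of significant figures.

31.091 m + 2.6 m = 33.691 m; the sum is limited to 1 decimal place (3 s.f.).
Carrying full precision, 33.691 ÷ 4.4168 = 7.62792066655… m; 4.4168 has 5 s.f., so the result keeps min(3, 5) = 3 s.f.
Rounded to 3 significant figures: 7.63 m.

7.63 m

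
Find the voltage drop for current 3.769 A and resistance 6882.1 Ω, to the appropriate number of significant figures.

2.594 × 10^4 V

voltage drop = 3.769 A × 6882.1 Ω = 25938.6349 V.
3.769 has 4 significant figures; 6882.1 has 5.
Division/multiplication keeps the fewest: 4 significant figures.
Rounded: 2.594 × 10^4 V.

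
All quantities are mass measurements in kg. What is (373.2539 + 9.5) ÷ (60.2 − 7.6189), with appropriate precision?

7.28

373.2539 + 9.5 = 382.7539, limited to 1 d.p. → 4 s.f.; 60.2 − 7.6189 = 52.5811, limited to 1 d.p. → 3 s.f.
Carrying full precision, 382.7539 ÷ 52.5811 = 7.27930568208…; keep min(4, 3) = 3 s.f.
Rounded to 3 significant figures: 7.28.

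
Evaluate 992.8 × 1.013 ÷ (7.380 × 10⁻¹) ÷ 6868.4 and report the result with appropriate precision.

992.8 × 1.013 ÷ (7.380 × 10⁻¹) ÷ 6868.4 = 0.198408042551…
Multiplication/division keeps the fewest significant figures: 992.8 → 4 s.f., 1.013 → 4 s.f., 7.380 × 10⁻¹ → 4 s.f., 6868.4 → 5 s.f.; limit is 4.
Rounded to 4 significant figures: 0.1984.

0.1984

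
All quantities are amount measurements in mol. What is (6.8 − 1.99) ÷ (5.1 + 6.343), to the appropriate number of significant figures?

6.8 − 1.99 = 4.81, limited to 1 d.p. → 2 s.f.; 5.1 + 6.343 = 11.443, limited to 1 d.p. → 3 s.f.
Carrying full precision, 4.81 ÷ 11.443 = 0.420344315302…; keep min(2, 3) = 2 s.f.
Rounded to 2 significant figures: 0.42.

0.42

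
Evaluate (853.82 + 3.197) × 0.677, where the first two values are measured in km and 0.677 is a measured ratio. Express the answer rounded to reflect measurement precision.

853.82 km + 3.197 km = 857.017 km; the sum is limited to 2 decimal places (5 s.f.).
Carrying full precision, 857.017 × 0.677 = 580.200509 km; 0.677 has 3 s.f., so the result keeps min(5, 3) = 3 s.f.
Rounded to 3 significant figures: 580. km.

580. km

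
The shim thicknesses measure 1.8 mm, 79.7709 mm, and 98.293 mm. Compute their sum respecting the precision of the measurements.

1.8 mm + 79.7709 mm + 98.293 mm = 179.8639 mm.
Addition/subtraction keeps the fewest decimal places: 1.8 → 1 decimal place, 79.7709 → 4 decimal places, 98.293 → 3 decimal places; limit is 1.
Rounded to 1 decimal place: 179.9 mm.

179.9 mm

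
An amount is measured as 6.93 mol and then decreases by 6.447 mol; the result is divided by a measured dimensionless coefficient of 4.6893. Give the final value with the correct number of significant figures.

0.10 mol

6.93 mol − 6.447 mol = 0.483 mol; the difference is limited to 2 decimal places (2 s.f.).
Carrying full precision, 0.483 ÷ 4.6893 = 0.103000447828… mol; 4.6893 has 5 s.f., so the result keeps min(2, 5) = 2 s.f.
Rounded to 2 significant figures: 0.10 mol.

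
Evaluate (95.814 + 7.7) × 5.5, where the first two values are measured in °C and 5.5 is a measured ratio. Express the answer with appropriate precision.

5.7 × 10^2 °C

95.814 °C + 7.7 °C = 103.514 °C; the sum is limited to 1 decimal place (4 s.f.).
Carrying full precision, 103.514 × 5.5 = 569.327 °C; 5.5 has 2 s.f., so the result keeps min(4, 2) = 2 s.f.
Rounded to 2 significant figures: 5.7 × 10^2 °C.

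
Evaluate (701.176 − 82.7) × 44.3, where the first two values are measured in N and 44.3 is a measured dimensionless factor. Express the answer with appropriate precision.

701.176 N − 82.7 N = 618.476 N; the difference is limited to 1 decimal place (4 s.f.).
Carrying full precision, 618.476 × 44.3 = 27398.4868 N; 44.3 has 3 s.f., so the result keeps min(4, 3) = 3 s.f.
Rounded to 3 significant figures: 2.74 × 10⁴ N.

2.74 × 10⁴ N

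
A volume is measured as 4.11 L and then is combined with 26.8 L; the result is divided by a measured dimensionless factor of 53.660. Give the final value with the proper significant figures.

0.576 L

4.11 L + 26.8 L = 30.91 L; the sum is limited to 1 decimal place (3 s.f.).
Carrying full precision, 30.91 ÷ 53.660 = 0.576034289974… L; 53.660 has 5 s.f., so the result keeps min(3, 5) = 3 s.f.
Rounded to 3 significant figures: 0.576 L.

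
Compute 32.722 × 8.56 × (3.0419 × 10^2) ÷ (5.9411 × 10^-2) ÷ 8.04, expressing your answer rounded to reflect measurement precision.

1.78 × 10^5

32.722 × 8.56 × (3.0419 × 10^2) ÷ (5.9411 × 10^-2) ÷ 8.04 = 178375.673812…
Multiplication/division keeps the fewest significant figures: 32.722 → 5 s.f., 8.56 → 3 s.f., 3.0419 × 10^2 → 5 s.f., 5.9411 × 10^-2 → 5 s.f., 8.04 → 3 s.f.; limit is 3.
Rounded to 3 significant figures: 1.78 × 10^5.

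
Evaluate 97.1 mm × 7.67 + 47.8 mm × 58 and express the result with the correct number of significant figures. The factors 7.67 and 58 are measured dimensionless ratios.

97.1 × 7.67 = 744.757 → 745 mm (3 s.f., last digit at the 10^0 place).
47.8 × 58 = 2772.4 → 2.8 × 10^3 mm (2 s.f., last digit at the 10^2 place).
Sum: 3517.157 mm; keep the coarser place, 10^2.
Result: 3.5 × 10^3 mm.

3.5 × 10^3 mm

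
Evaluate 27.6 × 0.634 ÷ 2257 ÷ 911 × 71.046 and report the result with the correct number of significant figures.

6.05 × 10⁻⁴

27.6 × 0.634 ÷ 2257 ÷ 911 × 71.046 = 0.000604627693912…
Multiplication/division keeps the fewest significant figures: 27.6 → 3 s.f., 0.634 → 3 s.f., 2257 → 4 s.f., 911 → 3 s.f., 71.046 → 5 s.f.; limit is 3.
Rounded to 3 significant figures: 6.05 × 10⁻⁴.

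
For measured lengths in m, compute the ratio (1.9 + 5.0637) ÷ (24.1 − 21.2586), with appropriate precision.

2.5

1.9 + 5.0637 = 6.9637, limited to 1 d.p. → 2 s.f.; 24.1 − 21.2586 = 2.8414, limited to 1 d.p. → 2 s.f.
Carrying full precision, 6.9637 ÷ 2.8414 = 2.45079890195…; keep min(2, 2) = 2 s.f.
Rounded to 2 significant figures: 2.5.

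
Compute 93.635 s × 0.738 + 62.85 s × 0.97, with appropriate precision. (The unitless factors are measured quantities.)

1.30 × 10^2 s

93.635 × 0.738 = 69.10263 → 69.1 s (3 s.f., last digit at the 10^-1 place).
62.85 × 0.97 = 60.9645 → 61 s (2 s.f., last digit at the 10^0 place).
Sum: 130.06713 s; keep the coarser place, 10^0.
Result: 1.30 × 10^2 s.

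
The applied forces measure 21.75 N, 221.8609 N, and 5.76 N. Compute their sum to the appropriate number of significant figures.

21.75 N + 221.8609 N + 5.76 N = 249.3709 N.
Addition/subtraction keeps the fewest decimal places: 21.75 → 2 decimal places, 221.8609 → 4 decimal places, 5.76 → 2 decimal places; limit is 2.
Rounded to 2 decimal places: 249.37 N.

249.37 N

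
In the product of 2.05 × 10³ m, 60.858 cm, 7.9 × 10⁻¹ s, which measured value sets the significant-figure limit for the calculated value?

2.05 × 10³ m → 3 s.f.; 60.858 cm → 5 s.f.; 7.9 × 10⁻¹ s → 2 s.f.
The fewest is 2 significant figures, from 7.9 × 10⁻¹ s.

7.9 × 10⁻¹ s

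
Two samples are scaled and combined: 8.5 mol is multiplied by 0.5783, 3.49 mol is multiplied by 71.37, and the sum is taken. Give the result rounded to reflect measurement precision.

8.5 × 0.5783 = 4.91555 → 4.9 mol (2 s.f., last digit at the 10^-1 place).
3.49 × 71.37 = 249.0813 → 249 mol (3 s.f., last digit at the 10^0 place).
Sum: 253.99685 mol; keep the coarser place, 10^0.
Result: 254 mol.

254 mol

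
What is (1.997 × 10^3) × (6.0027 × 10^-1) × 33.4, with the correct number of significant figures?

(1.997 × 10^3) × (6.0027 × 10^-1) × 33.4 = 40037.888946
Multiplication/division keeps the fewest significant figures: 1.997 × 10^3 → 4 s.f., 6.0027 × 10^-1 → 5 s.f., 33.4 → 3 s.f.; limit is 3.
Rounded to 3 significant figures: 4.00 × 10^4.

4.00 × 10^4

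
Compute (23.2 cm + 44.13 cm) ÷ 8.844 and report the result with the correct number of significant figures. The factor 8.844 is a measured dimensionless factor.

23.2 cm + 44.13 cm = 67.33 cm; the sum is limited to 1 decimal place (3 s.f.).
Carrying full precision, 67.33 ÷ 8.844 = 7.61307100859… cm; 8.844 has 4 s.f., so the result keeps min(3, 4) = 3 s.f.
Rounded to 3 significant figures: 7.61 cm.

7.61 cm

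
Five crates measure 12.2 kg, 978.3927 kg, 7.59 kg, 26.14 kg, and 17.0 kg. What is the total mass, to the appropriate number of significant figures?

1041.3 kg

12.2 kg + 978.3927 kg + 7.59 kg + 26.14 kg + 17.0 kg = 1041.3227 kg.
Addition/subtraction keeps the fewest decimal places: 12.2 → 1 decimal place, 978.3927 → 4 decimal places, 7.59 → 2 decimal places, 26.14 → 2 decimal places, 17.0 → 1 decimal place; limit is 1.
Rounded to 1 decimal place: 1041.3 kg.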